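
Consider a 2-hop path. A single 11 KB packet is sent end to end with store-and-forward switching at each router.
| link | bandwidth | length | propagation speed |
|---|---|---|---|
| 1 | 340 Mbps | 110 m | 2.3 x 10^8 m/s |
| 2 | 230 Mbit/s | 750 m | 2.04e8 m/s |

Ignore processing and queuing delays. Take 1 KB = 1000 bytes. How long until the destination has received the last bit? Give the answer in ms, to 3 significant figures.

0.646 ms

L = 88000 bits.
Transmission delays (L/R per hop): 0.258824, 0.382609 ms; sum = 0.641432 ms.
Propagation delays (d/s per hop): 0.000478261, 0.00367647 ms; sum = 0.00415473 ms.
End-to-end = 0.646 ms.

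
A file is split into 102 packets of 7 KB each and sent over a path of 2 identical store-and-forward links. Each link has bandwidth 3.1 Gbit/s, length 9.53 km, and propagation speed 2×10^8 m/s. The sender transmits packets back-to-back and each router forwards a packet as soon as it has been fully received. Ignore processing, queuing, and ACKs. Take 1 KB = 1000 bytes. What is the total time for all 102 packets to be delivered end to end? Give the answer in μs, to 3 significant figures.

1960 μs

Per-hop transmission t_tx = L/R = 56000/3100000000 = 18.0645 μs.
Per-hop propagation t_prop = 9530/200000000 = 47.65 μs.
Pipeline fill: first packet needs 2·t_tx to clear all hops; remaining 101 packets each add one t_tx.
Total = (2+102-1)·t_tx + 2·t_prop = 103·18.0645 + 2·47.65 = 1960 μs.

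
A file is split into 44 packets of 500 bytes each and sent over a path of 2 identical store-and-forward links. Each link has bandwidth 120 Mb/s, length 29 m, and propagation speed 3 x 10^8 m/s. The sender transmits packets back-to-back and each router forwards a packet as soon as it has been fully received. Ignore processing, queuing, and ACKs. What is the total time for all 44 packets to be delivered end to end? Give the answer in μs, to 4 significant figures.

Per-hop transmission t_tx = L/R = 4000/120000000 = 33.3333 μs.
Per-hop propagation t_prop = 29/300000000 = 0.0966667 μs.
Pipeline fill: first packet needs 2·t_tx to clear all hops; remaining 43 packets each add one t_tx.
Total = (2+44-1)·t_tx + 2·t_prop = 45·33.3333 + 2·0.0966667 = 1500 μs.

1500 μs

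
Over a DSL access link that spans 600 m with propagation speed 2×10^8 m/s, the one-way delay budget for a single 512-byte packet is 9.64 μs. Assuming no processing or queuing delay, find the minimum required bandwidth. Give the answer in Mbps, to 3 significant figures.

617 Mbps

L = 4096 bits.
Propagation delay = 600 / 200000000 = 3 μs.
Transmission budget = 9.64 − 3 = 6.64 μs.
R ≥ L / t_tx = 4096 bits / 6.64e-06 s = 617 Mbps.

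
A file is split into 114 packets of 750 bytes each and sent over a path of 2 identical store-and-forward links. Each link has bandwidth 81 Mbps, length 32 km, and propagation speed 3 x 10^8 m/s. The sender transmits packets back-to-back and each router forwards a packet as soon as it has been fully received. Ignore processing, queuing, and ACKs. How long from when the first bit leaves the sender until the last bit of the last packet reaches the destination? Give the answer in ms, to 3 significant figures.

8.73 ms

Per-hop transmission t_tx = L/R = 6000/81000000 = 0.0740741 ms.
Per-hop propagation t_prop = 32000/300000000 = 0.106667 ms.
Pipeline fill: first packet needs 2·t_tx to clear all hops; remaining 113 packets each add one t_tx.
Total = (2+114-1)·t_tx + 2·t_prop = 115·0.0740741 + 2·0.106667 = 8.73 ms.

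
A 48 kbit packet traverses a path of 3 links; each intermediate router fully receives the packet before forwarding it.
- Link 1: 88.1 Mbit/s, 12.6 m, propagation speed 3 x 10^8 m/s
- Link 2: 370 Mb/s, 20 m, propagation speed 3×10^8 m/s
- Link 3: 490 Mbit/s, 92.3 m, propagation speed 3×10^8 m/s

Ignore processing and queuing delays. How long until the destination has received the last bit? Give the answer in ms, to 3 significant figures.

L = 48000 bits.
Transmission delays (L/R per hop): 0.544835, 0.12973, 0.0979592 ms; sum = 0.772524 ms.
Propagation delays (d/s per hop): 4.2e-05, 6.66667e-05, 0.000307667 ms; sum = 0.000416333 ms.
End-to-end = 0.773 ms.

0.773 ms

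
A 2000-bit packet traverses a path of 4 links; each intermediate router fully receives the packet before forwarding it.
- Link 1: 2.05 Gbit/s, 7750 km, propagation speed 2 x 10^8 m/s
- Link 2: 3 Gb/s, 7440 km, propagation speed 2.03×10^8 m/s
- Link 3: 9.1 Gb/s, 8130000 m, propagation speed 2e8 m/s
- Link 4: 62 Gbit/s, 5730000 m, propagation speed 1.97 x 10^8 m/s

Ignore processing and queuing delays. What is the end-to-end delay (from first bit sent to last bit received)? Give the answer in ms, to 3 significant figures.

145 ms

Transmission delays (L/R per hop): 0.00097561, 0.000666667, 0.00021978, 3.22581e-05 ms; sum = 0.00189431 ms.
Propagation delays (d/s per hop): 38.75, 36.6502, 40.65, 29.0863 ms; sum = 145.137 ms.
End-to-end = 145 ms.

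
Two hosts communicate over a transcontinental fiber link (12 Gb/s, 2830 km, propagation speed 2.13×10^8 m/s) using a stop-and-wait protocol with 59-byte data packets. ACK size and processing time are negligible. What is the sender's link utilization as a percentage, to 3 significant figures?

t_tx = L/R = 472/12000000000 = 3.93333e-08 s.
t_prop = 2830000/213000000 = 0.0132864 s; RTT = 0.0265728 s.
Cycle = t_tx + RTT = 0.0265728 s.
Utilization = t_tx / cycle = 3.93333e-08/0.0265728 = 0.000148 %.

0.000148 %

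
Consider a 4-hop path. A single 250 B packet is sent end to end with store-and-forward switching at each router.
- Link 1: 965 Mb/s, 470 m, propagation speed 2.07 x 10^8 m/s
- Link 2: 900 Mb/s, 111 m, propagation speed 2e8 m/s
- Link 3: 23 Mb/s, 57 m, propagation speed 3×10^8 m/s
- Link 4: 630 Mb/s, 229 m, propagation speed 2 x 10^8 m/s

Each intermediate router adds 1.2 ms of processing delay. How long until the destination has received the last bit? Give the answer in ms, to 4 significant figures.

L = 250 × 8 = 2000 bits.
Transmission delays (L/R per hop): 0.00207254, 0.00222222, 0.0869565, 0.0031746 ms; sum = 0.0944259 ms.
Propagation delays (d/s per hop): 0.00227053, 0.000555, 0.00019, 0.001145 ms; sum = 0.00416053 ms.
Processing at 3 router(s): 3 × 1.2 ms = 3.6 ms.
End-to-end = 3.699 ms.

3.699 ms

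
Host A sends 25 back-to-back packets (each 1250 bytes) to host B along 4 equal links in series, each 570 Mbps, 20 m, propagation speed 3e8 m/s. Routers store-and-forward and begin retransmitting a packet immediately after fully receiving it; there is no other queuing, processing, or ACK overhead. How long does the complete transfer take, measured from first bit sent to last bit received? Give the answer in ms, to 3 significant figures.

Per-hop transmission t_tx = L/R = 10000/570000000 = 0.0175439 ms.
Per-hop propagation t_prop = 20/300000000 = 6.66667e-05 ms.
Pipeline fill: first packet needs 4·t_tx to clear all hops; remaining 24 packets each add one t_tx.
Total = (4+25-1)·t_tx + 4·t_prop = 28·0.0175439 + 4·6.66667e-05 = 0.491 ms.

0.491 ms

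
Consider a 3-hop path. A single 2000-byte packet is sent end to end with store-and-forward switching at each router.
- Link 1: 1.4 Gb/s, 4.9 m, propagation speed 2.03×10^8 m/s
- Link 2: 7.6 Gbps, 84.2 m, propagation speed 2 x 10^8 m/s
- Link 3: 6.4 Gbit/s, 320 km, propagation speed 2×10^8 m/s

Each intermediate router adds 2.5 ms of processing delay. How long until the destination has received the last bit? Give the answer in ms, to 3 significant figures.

6.62 ms

L = 2000 × 8 = 16000 bits.
Transmission delays (L/R per hop): 0.0114286, 0.00210526, 0.0025 ms; sum = 0.0160338 ms.
Propagation delays (d/s per hop): 2.41379e-05, 0.000421, 1.6 ms; sum = 1.60045 ms.
Processing at 2 router(s): 2 × 2.5 ms = 5 ms.
End-to-end = 6.62 ms.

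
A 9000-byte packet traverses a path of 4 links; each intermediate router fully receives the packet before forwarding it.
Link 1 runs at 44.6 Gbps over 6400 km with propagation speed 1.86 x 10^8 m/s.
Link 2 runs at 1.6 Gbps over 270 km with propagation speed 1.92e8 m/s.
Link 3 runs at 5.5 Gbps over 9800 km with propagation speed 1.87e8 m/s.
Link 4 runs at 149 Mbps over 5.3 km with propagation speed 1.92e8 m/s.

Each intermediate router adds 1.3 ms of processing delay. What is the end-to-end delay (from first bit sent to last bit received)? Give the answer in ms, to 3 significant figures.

L = 9000 × 8 = 72000 bits.
Transmission delays (L/R per hop): 0.00161435, 0.045, 0.0130909, 0.483221 ms; sum = 0.542927 ms.
Propagation delays (d/s per hop): 34.4086, 1.40625, 52.4064, 0.0276042 ms; sum = 88.2489 ms.
Processing at 3 router(s): 3 × 1.3 ms = 3.9 ms.
End-to-end = 92.7 ms.

92.7 ms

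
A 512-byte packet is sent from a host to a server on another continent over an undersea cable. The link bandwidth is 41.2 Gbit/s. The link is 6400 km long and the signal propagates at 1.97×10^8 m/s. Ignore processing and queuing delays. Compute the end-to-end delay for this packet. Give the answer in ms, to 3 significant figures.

L = 512 × 8 = 4096 bits.
Transmission delay = L/R = 4096 / 41200000000 = 9.94175e-05 ms.
Propagation delay = d/s = 6400000 m / 197000000 m/s = 32.4873 ms.
Total = 32.5 ms.

32.5 ms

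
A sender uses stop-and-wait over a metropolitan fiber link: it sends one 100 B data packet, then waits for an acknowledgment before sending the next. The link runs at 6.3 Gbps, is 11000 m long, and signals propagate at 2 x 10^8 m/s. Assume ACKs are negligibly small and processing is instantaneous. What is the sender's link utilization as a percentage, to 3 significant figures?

t_tx = L/R = 800/6300000000 = 1.26984e-07 s.
t_prop = 11000/200000000 = 5.5e-05 s; RTT = 0.00011 s.
Cycle = t_tx + RTT = 0.000110127 s.
Utilization = t_tx / cycle = 1.26984e-07/0.000110127 = 0.115 %.

0.115 %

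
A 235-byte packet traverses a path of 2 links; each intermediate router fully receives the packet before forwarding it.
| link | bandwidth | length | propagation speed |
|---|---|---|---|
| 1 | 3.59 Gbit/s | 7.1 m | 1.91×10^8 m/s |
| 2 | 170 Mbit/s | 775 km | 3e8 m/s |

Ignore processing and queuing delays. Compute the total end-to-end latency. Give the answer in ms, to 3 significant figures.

2.59 ms

L = 235 × 8 = 1880 bits.
Transmission delays (L/R per hop): 0.000523677, 0.0110588 ms; sum = 0.0115825 ms.
Propagation delays (d/s per hop): 3.71728e-05, 2.58333 ms; sum = 2.58337 ms.
End-to-end = 2.59 ms.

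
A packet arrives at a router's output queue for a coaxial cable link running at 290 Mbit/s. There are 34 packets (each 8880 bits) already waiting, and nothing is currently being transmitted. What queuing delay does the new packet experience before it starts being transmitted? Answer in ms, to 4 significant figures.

Each queued packet: L/R = 8880/290000000 = 0.0306207 ms.
34 queued → 1.0411 ms.
Queuing delay = 1.041 ms.

1.041 ms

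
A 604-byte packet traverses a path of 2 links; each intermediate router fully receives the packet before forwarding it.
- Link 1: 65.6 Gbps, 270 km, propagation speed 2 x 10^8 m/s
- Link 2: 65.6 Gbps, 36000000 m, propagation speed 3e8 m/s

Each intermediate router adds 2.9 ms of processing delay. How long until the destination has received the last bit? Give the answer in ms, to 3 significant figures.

124 ms

L = 604 × 8 = 4832 bits.
Transmission delay per hop = L/R = 4832/6.56e+10 = 7.36585e-05 ms; 2 hops → 0.000147317 ms.
Propagation delays (d/s per hop): 1.35, 120 ms; sum = 121.35 ms.
Processing at 1 router(s): 1 × 2.9 ms = 2.9 ms.
End-to-end = 124 ms.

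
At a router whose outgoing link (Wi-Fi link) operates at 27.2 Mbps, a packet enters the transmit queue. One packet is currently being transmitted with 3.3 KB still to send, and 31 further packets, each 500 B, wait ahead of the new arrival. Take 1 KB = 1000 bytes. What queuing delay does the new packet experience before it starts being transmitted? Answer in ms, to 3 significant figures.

5.53 ms

Each queued packet: L/R = 4000/27200000 = 0.147059 ms.
31 queued → 4.55882 ms.
Plus remaining 26400 bits of current packet: 0.970588 ms.
Queuing delay = 5.53 ms.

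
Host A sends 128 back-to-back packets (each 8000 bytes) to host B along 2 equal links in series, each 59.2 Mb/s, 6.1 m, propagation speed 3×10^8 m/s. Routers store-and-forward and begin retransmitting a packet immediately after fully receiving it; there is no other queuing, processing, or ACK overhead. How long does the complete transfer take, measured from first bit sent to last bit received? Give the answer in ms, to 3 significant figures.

139 ms

Per-hop transmission t_tx = L/R = 64000/59200000 = 1.08108 ms.
Per-hop propagation t_prop = 6.1/300000000 = 2.03333e-05 ms.
Pipeline fill: first packet needs 2·t_tx to clear all hops; remaining 127 packets each add one t_tx.
Total = (2+128-1)·t_tx + 2·t_prop = 129·1.08108 + 2·2.03333e-05 = 139 ms.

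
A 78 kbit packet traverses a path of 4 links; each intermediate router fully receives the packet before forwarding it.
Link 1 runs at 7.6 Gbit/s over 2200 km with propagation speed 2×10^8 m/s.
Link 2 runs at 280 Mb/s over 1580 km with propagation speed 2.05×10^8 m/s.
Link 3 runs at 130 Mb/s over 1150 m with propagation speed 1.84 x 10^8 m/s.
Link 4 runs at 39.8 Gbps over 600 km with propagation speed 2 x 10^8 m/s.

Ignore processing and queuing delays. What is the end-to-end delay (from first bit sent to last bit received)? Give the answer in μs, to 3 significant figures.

L = 78000 bits.
Transmission delays (L/R per hop): 10.2632, 278.571, 600, 1.9598 μs; sum = 890.794 μs.
Propagation delays (d/s per hop): 11000, 7707.32, 6.25, 3000 μs; sum = 21713.6 μs.
End-to-end = 22600 μs.

22600 μs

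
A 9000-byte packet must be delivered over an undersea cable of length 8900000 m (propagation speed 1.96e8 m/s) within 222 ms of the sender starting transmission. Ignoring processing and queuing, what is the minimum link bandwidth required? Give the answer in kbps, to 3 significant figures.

408 kbps

L = 72000 bits.
Propagation delay = 8900000 / 196000000 = 45.4082 ms.
Transmission budget = 222 − 45.4082 = 176.592 ms.
R ≥ L / t_tx = 72000 bits / 0.176592 s = 408 kbps.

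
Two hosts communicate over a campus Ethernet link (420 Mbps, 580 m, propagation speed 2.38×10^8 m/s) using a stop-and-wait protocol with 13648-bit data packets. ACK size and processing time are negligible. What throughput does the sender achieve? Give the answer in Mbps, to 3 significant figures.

365 Mbps

t_tx = L/R = 13648/420000000 = 3.24952e-05 s.
t_prop = 580/238000000 = 2.43697e-06 s; RTT = 4.87395e-06 s.
Cycle = t_tx + RTT = 3.73692e-05 s.
Throughput = L / cycle = 13648 / 3.73692e-05 = 365 Mbps.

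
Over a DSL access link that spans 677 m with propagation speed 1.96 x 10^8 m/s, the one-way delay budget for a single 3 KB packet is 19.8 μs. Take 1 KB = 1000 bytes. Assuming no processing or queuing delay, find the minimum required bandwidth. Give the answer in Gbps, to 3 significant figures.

L = 24000 bits.
Propagation delay = 677 / 196000000 = 3.45408 μs.
Transmission budget = 19.8 − 3.45408 = 16.3459 μs.
R ≥ L / t_tx = 24000 bits / 1.63459e-05 s = 1.47 Gbps.

1.47 Gbps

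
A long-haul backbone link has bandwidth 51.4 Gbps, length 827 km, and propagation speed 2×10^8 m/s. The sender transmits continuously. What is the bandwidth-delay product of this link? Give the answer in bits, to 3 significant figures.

213000000 bits

Propagation delay = 827000 / 200000000 = 0.004135 s.
BDP = R × t_prop = 51400000000 × 0.004135 = 212539000 bits.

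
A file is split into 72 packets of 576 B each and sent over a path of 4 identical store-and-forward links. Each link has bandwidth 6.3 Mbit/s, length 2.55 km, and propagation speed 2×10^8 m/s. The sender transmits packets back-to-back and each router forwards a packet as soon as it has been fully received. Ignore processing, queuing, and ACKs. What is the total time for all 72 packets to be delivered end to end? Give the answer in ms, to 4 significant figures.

Per-hop transmission t_tx = L/R = 4608/6300000 = 0.731429 ms.
Per-hop propagation t_prop = 2550/200000000 = 0.01275 ms.
Pipeline fill: first packet needs 4·t_tx to clear all hops; remaining 71 packets each add one t_tx.
Total = (4+72-1)·t_tx + 4·t_prop = 75·0.731429 + 4·0.01275 = 54.91 ms.

54.91 ms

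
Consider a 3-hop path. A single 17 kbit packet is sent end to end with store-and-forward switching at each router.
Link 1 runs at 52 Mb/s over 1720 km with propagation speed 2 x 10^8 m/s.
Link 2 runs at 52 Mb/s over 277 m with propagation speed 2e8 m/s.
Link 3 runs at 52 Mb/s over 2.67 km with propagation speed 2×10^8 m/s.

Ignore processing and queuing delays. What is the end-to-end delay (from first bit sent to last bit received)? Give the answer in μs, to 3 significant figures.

L = 17000 bits.
Transmission delay per hop = L/R = 17000/52000000 = 326.923 μs; 3 hops → 980.769 μs.
Propagation delays (d/s per hop): 8600, 1.385, 13.35 μs; sum = 8614.74 μs.
End-to-end = 9600 μs.

9600 μs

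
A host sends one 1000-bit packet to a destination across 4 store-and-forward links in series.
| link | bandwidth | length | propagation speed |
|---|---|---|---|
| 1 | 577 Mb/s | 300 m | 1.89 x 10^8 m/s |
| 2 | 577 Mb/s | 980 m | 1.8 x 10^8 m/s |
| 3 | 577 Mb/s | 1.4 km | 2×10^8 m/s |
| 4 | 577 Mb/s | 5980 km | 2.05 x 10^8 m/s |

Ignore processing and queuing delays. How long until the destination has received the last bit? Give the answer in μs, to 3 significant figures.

Transmission delay per hop = L/R = 1000/577000000 = 1.7331 μs; 4 hops → 6.93241 μs.
Propagation delays (d/s per hop): 1.5873, 5.44444, 7, 29170.7 μs; sum = 29184.8 μs.
End-to-end = 29200 μs.

29200 μs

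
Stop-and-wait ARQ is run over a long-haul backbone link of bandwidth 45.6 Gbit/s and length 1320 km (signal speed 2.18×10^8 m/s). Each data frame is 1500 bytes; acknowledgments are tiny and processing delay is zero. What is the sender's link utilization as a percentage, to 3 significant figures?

0.00217 %

t_tx = L/R = 12000/45600000000 = 2.63158e-07 s.
t_prop = 1320000/2.18e+08 = 0.00605505 s; RTT = 0.0121101 s.
Cycle = t_tx + RTT = 0.0121104 s.
Utilization = t_tx / cycle = 2.63158e-07/0.0121104 = 0.00217 %.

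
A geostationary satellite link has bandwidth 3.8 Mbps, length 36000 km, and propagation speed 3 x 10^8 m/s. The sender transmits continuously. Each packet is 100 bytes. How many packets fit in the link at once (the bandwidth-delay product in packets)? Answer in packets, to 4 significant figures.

570.0 packets

Propagation delay = 36000000 / 300000000 = 0.12 s.
BDP = R × t_prop = 3800000 × 0.12 = 456000 bits.
In packets of 800 bits: 570.0 packets.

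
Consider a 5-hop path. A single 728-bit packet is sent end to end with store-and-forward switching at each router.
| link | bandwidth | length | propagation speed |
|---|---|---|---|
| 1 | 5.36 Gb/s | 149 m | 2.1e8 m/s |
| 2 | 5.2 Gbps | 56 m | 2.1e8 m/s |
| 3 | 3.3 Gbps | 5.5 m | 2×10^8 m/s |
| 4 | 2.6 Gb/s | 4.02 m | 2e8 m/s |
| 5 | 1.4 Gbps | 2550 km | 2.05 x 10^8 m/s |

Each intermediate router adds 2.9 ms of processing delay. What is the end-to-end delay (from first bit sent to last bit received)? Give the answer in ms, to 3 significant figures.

24.0 ms

Transmission delays (L/R per hop): 0.000135821, 0.00014, 0.000220606, 0.00028, 0.00052 ms; sum = 0.00129643 ms.
Propagation delays (d/s per hop): 0.000709524, 0.000266667, 2.75e-05, 2.01e-05, 12.439 ms; sum = 12.44 ms.
Processing at 4 router(s): 4 × 2.9 ms = 11.6 ms.
End-to-end = 24.0 ms.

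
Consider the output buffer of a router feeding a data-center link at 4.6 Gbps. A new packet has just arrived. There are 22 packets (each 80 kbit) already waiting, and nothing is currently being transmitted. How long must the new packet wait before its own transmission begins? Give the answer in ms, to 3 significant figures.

Each queued packet: L/R = 80000/4600000000 = 0.0173913 ms.
22 queued → 0.382609 ms.
Queuing delay = 0.383 ms.

0.383 ms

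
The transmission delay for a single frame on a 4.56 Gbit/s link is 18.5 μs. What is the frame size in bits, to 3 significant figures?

84400 bits

L = R × t_tx = 4560000000 b/s × 1.85e-05 s = 84360 bits.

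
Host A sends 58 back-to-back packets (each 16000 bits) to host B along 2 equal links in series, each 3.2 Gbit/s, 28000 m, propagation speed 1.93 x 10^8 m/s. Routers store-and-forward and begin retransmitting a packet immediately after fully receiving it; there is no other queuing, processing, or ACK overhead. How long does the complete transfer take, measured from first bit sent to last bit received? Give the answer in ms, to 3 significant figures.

0.585 ms

Per-hop transmission t_tx = L/R = 16000/3200000000 = 0.005 ms.
Per-hop propagation t_prop = 28000/193000000 = 0.145078 ms.
Pipeline fill: first packet needs 2·t_tx to clear all hops; remaining 57 packets each add one t_tx.
Total = (2+58-1)·t_tx + 2·t_prop = 59·0.005 + 2·0.145078 = 0.585 ms.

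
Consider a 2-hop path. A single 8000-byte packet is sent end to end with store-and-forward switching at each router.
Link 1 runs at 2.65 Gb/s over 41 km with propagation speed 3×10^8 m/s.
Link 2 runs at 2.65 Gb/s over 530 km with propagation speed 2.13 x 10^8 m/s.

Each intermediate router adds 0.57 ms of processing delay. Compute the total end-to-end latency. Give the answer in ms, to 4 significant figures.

L = 8000 × 8 = 64000 bits.
Transmission delay per hop = L/R = 64000/2650000000 = 0.0241509 ms; 2 hops → 0.0483019 ms.
Propagation delays (d/s per hop): 0.136667, 2.48826 ms; sum = 2.62493 ms.
Processing at 1 router(s): 1 × 0.57 ms = 0.57 ms.
End-to-end = 3.243 ms.

3.243 ms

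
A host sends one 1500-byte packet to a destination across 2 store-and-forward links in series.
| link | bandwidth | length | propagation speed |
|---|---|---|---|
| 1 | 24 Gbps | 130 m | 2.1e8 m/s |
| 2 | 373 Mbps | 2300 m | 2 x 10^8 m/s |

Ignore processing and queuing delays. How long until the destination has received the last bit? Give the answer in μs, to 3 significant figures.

44.8 μs

L = 1500 × 8 = 12000 bits.
Transmission delays (L/R per hop): 0.5, 32.1716 μs; sum = 32.6716 μs.
Propagation delays (d/s per hop): 0.619048, 11.5 μs; sum = 12.119 μs.
End-to-end = 44.8 μs.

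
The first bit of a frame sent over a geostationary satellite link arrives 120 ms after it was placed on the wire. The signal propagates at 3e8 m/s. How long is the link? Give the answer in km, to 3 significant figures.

36000 km

d = s × t_prop = 300000000 × 0.12 = 36000 km.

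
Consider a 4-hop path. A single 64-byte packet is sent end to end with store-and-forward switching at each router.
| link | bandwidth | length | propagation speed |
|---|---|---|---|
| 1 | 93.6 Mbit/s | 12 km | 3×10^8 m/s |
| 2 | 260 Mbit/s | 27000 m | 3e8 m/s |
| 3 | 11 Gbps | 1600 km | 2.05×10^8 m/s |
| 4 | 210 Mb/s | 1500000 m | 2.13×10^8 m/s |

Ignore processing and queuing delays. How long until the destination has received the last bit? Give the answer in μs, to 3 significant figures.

15000 μs

L = 64 × 8 = 512 bits.
Transmission delays (L/R per hop): 5.47009, 1.96923, 0.0465455, 2.4381 μs; sum = 9.92396 μs.
Propagation delays (d/s per hop): 40, 90, 7804.88, 7042.25 μs; sum = 14977.1 μs.
End-to-end = 15000 μs.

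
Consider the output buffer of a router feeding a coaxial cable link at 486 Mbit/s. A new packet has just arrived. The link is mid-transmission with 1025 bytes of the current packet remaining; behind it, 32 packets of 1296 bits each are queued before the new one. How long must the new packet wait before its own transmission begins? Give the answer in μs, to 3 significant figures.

Each queued packet: L/R = 1296/486000000 = 2.66667 μs.
32 queued → 85.3333 μs.
Plus remaining 8200 bits of current packet: 16.8724 μs.
Queuing delay = 102 μs.

102 μs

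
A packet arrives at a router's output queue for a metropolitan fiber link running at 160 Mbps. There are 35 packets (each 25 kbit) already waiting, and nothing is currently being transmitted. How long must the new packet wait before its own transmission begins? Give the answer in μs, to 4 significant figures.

Each queued packet: L/R = 25000/160000000 = 156.25 μs.
35 queued → 5468.75 μs.
Queuing delay = 5469 μs.

5469 μs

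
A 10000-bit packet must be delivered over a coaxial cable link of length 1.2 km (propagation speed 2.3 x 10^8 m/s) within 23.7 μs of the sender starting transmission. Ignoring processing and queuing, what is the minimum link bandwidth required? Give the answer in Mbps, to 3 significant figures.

Propagation delay = 1200 / 2.3e+08 = 5.21739 μs.
Transmission budget = 23.7 − 5.21739 = 18.4826 μs.
R ≥ L / t_tx = 10000 bits / 1.84826e-05 s = 541 Mbps.

541 Mbps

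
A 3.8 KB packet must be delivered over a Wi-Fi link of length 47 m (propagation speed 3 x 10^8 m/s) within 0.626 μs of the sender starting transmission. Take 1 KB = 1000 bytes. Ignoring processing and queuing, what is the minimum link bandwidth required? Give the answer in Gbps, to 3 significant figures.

L = 30400 bits.
Propagation delay = 47 / 300000000 = 0.156667 μs.
Transmission budget = 0.626 − 0.156667 = 0.469333 μs.
R ≥ L / t_tx = 30400 bits / 4.69333e-07 s = 64.8 Gbps.

64.8 Gbps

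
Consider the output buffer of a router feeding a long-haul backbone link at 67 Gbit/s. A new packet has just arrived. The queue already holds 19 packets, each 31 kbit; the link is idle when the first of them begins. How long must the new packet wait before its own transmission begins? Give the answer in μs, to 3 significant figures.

Each queued packet: L/R = 31000/67000000000 = 0.462687 μs.
19 queued → 8.79104 μs.
Queuing delay = 8.79 μs.

8.79 μs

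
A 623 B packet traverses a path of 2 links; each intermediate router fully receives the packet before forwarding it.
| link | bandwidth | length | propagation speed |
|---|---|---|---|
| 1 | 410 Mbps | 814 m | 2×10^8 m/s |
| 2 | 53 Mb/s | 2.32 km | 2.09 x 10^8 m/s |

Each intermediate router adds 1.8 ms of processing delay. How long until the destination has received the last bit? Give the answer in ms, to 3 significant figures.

1.92 ms

L = 623 × 8 = 4984 bits.
Transmission delays (L/R per hop): 0.0121561, 0.0940377 ms; sum = 0.106194 ms.
Propagation delays (d/s per hop): 0.00407, 0.0111005 ms; sum = 0.0151705 ms.
Processing at 1 router(s): 1 × 1.8 ms = 1.8 ms.
End-to-end = 1.92 ms.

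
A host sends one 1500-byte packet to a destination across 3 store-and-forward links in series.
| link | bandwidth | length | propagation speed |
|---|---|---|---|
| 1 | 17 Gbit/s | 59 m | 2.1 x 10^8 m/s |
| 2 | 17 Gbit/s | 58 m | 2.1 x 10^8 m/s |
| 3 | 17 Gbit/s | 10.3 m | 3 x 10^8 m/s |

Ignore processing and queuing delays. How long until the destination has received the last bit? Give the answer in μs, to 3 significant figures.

2.71 μs

L = 1500 × 8 = 12000 bits.
Transmission delay per hop = L/R = 12000/17000000000 = 0.705882 μs; 3 hops → 2.11765 μs.
Propagation delays (d/s per hop): 0.280952, 0.27619, 0.0343333 μs; sum = 0.591476 μs.
End-to-end = 2.71 μs.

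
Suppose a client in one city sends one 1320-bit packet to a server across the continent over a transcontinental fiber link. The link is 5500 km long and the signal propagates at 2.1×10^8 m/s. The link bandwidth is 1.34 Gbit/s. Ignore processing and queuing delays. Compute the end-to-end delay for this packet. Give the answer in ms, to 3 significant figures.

26.2 ms

Transmission delay = L/R = 1320 / 1340000000 = 0.000985075 ms.
Propagation delay = d/s = 5500000 m / 210000000 m/s = 26.1905 ms.
Total = 26.2 ms.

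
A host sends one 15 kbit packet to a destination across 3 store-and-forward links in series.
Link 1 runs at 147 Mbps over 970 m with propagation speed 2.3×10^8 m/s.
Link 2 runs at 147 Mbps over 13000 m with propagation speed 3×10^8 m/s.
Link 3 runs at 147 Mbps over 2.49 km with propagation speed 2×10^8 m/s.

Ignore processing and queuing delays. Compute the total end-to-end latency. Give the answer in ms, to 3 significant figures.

0.366 ms

L = 15000 bits.
Transmission delay per hop = L/R = 15000/147000000 = 0.102041 ms; 3 hops → 0.306122 ms.
Propagation delays (d/s per hop): 0.00421739, 0.0433333, 0.01245 ms; sum = 0.0600007 ms.
End-to-end = 0.366 ms.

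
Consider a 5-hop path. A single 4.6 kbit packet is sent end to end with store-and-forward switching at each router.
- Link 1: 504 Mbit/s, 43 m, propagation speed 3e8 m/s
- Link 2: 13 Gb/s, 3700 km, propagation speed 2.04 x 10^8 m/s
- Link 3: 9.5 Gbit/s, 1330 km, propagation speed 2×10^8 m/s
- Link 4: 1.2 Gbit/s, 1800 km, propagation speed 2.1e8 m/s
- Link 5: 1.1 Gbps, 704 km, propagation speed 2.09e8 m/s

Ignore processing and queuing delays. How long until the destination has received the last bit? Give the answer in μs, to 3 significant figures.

36700 μs

L = 4600 bits.
Transmission delays (L/R per hop): 9.12698, 0.353846, 0.484211, 3.83333, 4.18182 μs; sum = 17.9802 μs.
Propagation delays (d/s per hop): 0.143333, 18137.3, 6650, 8571.43, 3368.42 μs; sum = 36727.2 μs.
End-to-end = 36700 μs.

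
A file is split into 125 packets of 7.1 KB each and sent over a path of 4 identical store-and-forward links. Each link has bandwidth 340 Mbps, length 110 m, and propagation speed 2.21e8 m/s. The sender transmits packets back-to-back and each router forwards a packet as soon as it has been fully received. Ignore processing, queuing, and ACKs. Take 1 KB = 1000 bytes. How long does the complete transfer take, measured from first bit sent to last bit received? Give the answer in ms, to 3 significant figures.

Per-hop transmission t_tx = L/R = 56800/340000000 = 0.167059 ms.
Per-hop propagation t_prop = 110/221000000 = 0.000497738 ms.
Pipeline fill: first packet needs 4·t_tx to clear all hops; remaining 124 packets each add one t_tx.
Total = (4+125-1)·t_tx + 4·t_prop = 128·0.167059 + 4·0.000497738 = 21.4 ms.

21.4 ms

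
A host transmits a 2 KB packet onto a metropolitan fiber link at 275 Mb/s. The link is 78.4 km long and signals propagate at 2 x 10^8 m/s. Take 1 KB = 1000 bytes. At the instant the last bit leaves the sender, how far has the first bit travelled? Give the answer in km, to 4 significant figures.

t_tx = L/R = 16000/275000000 = 5.81818e-05 s.
Distance = s × t_tx = 200000000 × 5.81818e-05 = 11.64 km.

11.64 km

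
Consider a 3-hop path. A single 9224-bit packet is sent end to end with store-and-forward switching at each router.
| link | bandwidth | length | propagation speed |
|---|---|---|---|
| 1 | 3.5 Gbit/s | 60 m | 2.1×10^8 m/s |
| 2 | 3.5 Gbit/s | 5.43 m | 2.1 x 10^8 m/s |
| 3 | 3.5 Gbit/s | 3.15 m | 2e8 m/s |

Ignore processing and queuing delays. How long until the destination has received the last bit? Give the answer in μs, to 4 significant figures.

Transmission delay per hop = L/R = 9224/3500000000 = 2.63543 μs; 3 hops → 7.90629 μs.
Propagation delays (d/s per hop): 0.285714, 0.0258571, 0.01575 μs; sum = 0.327321 μs.
End-to-end = 8.234 μs.

8.234 μs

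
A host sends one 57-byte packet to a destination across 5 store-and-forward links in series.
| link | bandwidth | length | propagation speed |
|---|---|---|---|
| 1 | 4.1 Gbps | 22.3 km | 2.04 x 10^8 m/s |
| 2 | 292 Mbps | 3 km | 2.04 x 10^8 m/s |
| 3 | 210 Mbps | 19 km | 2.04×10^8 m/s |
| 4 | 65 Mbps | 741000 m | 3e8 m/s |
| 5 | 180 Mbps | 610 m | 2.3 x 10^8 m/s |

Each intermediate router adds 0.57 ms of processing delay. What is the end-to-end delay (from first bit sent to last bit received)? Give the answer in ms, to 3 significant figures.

L = 57 × 8 = 456 bits.
Transmission delays (L/R per hop): 0.00011122, 0.00156164, 0.00217143, 0.00701538, 0.00253333 ms; sum = 0.013393 ms.
Propagation delays (d/s per hop): 0.109314, 0.0147059, 0.0931373, 2.47, 0.00265217 ms; sum = 2.68981 ms.
Processing at 4 router(s): 4 × 0.57 ms = 2.28 ms.
End-to-end = 4.98 ms.

4.98 ms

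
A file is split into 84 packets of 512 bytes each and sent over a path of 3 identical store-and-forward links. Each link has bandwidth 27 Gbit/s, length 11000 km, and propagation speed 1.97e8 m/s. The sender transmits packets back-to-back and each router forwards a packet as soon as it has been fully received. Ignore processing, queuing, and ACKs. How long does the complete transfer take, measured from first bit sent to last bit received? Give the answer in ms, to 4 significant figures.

167.5 ms

Per-hop transmission t_tx = L/R = 4096/27000000000 = 0.000151704 ms.
Per-hop propagation t_prop = 11000000/197000000 = 55.8376 ms.
Pipeline fill: first packet needs 3·t_tx to clear all hops; remaining 83 packets each add one t_tx.
Total = (3+84-1)·t_tx + 3·t_prop = 86·0.000151704 + 3·55.8376 = 167.5 ms.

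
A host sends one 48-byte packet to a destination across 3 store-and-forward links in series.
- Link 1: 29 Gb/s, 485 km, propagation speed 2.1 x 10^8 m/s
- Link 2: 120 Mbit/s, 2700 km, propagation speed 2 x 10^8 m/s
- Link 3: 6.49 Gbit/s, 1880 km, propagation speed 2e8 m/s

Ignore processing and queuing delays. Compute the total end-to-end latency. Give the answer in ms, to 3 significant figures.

25.2 ms

L = 48 × 8 = 384 bits.
Transmission delays (L/R per hop): 1.32414e-05, 0.0032, 5.9168e-05 ms; sum = 0.00327241 ms.
Propagation delays (d/s per hop): 2.30952, 13.5, 9.4 ms; sum = 25.2095 ms.
End-to-end = 25.2 ms.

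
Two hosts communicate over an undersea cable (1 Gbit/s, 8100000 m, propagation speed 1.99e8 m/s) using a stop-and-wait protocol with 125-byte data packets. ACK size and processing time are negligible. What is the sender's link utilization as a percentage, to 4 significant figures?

t_tx = L/R = 1000/1000000000 = 1e-06 s.
t_prop = 8100000/199000000 = 0.0407035 s; RTT = 0.081407 s.
Cycle = t_tx + RTT = 0.081408 s.
Utilization = t_tx / cycle = 1e-06/0.081408 = 0.001228 %.

0.001228 %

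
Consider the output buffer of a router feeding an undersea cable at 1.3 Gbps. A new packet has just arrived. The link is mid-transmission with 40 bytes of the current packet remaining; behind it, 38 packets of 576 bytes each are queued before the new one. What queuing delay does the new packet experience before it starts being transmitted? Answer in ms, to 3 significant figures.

0.135 ms

Each queued packet: L/R = 4608/1300000000 = 0.00354462 ms.
38 queued → 0.134695 ms.
Plus remaining 320 bits of current packet: 0.000246154 ms.
Queuing delay = 0.135 ms.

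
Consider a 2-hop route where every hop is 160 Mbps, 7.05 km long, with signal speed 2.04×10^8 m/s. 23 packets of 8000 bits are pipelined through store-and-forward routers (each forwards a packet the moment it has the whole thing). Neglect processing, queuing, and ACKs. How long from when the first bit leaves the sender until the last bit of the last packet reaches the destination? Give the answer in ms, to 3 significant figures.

1.27 ms

Per-hop transmission t_tx = L/R = 8000/160000000 = 0.05 ms.
Per-hop propagation t_prop = 7050/204000000 = 0.0345588 ms.
Pipeline fill: first packet needs 2·t_tx to clear all hops; remaining 22 packets each add one t_tx.
Total = (2+23-1)·t_tx + 2·t_prop = 24·0.05 + 2·0.0345588 = 1.27 ms.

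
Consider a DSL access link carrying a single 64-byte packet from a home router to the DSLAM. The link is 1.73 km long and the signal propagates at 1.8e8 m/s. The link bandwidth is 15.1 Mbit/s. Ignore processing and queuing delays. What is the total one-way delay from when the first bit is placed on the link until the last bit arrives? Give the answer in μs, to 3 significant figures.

43.5 μs

L = 64 × 8 = 512 bits.
Transmission delay = L/R = 512 / 15100000 = 33.9073 μs.
Propagation delay = d/s = 1730 m / 180000000 m/s = 9.61111 μs.
Total = 43.5 μs.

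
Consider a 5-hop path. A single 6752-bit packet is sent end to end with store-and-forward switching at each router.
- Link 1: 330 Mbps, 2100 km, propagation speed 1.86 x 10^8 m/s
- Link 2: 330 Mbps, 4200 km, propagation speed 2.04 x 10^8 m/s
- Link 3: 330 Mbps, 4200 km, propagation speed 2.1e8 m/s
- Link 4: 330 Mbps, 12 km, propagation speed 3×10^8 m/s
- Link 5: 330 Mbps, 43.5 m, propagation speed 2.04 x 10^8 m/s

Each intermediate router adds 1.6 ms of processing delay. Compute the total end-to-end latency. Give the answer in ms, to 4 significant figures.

58.42 ms

Transmission delay per hop = L/R = 6752/330000000 = 0.0204606 ms; 5 hops → 0.102303 ms.
Propagation delays (d/s per hop): 11.2903, 20.5882, 20, 0.04, 0.000213235 ms; sum = 51.9188 ms.
Processing at 4 router(s): 4 × 1.6 ms = 6.4 ms.
End-to-end = 58.42 ms.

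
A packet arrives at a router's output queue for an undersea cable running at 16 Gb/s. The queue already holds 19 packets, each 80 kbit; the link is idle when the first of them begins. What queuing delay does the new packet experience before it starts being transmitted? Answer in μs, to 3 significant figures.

Each queued packet: L/R = 80000/16000000000 = 5 μs.
19 queued → 95 μs.
Queuing delay = 95.0 μs.

95.0 μs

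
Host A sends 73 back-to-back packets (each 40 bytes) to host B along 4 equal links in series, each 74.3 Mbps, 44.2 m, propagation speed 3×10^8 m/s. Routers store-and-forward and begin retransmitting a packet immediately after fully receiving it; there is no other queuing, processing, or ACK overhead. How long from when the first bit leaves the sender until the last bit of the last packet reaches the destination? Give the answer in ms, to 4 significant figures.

Per-hop transmission t_tx = L/R = 320/74300000 = 0.00430686 ms.
Per-hop propagation t_prop = 44.2/300000000 = 0.000147333 ms.
Pipeline fill: first packet needs 4·t_tx to clear all hops; remaining 72 packets each add one t_tx.
Total = (4+73-1)·t_tx + 4·t_prop = 76·0.00430686 + 4·0.000147333 = 0.3279 ms.

0.3279 ms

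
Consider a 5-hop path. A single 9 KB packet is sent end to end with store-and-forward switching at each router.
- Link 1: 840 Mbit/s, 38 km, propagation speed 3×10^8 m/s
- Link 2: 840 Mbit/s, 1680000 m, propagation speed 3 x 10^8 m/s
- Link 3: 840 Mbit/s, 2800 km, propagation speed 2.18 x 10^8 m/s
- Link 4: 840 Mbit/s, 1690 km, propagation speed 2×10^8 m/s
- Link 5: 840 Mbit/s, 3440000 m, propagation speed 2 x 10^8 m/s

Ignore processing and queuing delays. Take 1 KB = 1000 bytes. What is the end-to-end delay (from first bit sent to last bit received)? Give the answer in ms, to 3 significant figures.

L = 72000 bits.
Transmission delay per hop = L/R = 72000/840000000 = 0.0857143 ms; 5 hops → 0.428571 ms.
Propagation delays (d/s per hop): 0.126667, 5.6, 12.844, 8.45, 17.2 ms; sum = 44.2207 ms.
End-to-end = 44.6 ms.

44.6 ms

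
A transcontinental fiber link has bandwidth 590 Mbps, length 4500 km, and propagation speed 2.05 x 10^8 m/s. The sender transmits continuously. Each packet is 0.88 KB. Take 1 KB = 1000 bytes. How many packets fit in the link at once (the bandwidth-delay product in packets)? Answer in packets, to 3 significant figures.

1840 packets

Propagation delay = 4500000 / 2.05e+08 = 0.0219512 s.
BDP = R × t_prop = 590000000 × 0.0219512 = 12951200 bits.
In packets of 7040 bits: 1840 packets.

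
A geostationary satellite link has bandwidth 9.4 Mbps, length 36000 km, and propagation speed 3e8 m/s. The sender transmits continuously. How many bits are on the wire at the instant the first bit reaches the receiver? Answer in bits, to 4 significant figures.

1128000 bits

Propagation delay = 36000000 / 300000000 = 0.12 s.
BDP = R × t_prop = 9400000 × 0.12 = 1128000 bits.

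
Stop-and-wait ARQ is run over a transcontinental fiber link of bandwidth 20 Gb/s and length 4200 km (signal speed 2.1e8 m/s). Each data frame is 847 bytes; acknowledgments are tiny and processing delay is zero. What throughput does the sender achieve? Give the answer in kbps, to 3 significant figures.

169 kbps

t_tx = L/R = 6776/20000000000 = 3.388e-07 s.
t_prop = 4200000/210000000 = 0.02 s; RTT = 0.04 s.
Cycle = t_tx + RTT = 0.0400003 s.
Throughput = L / cycle = 6776 / 0.0400003 = 169 kbps.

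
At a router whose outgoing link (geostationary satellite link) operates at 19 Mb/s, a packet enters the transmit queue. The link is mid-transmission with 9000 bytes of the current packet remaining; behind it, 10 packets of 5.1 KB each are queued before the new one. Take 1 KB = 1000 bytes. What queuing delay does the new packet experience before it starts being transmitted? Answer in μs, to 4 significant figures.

Each queued packet: L/R = 40800/19000000 = 2147.37 μs.
10 queued → 21473.7 μs.
Plus remaining 72000 bits of current packet: 3789.47 μs.
Queuing delay = 25260 μs.

25260 μs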